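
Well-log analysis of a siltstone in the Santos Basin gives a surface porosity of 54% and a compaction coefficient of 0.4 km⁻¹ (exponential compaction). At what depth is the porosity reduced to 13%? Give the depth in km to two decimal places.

Invert Athy's law: Z = ln(phi₀/phi) / k
Z = ln(0.54/0.13) / 0.4 = ln(4.154) / 0.4 = 1.4240 / 0.4 = 3.560 km

3.56 km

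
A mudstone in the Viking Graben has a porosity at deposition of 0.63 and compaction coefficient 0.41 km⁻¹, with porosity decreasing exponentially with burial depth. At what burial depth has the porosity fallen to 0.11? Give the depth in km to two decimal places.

4.26 km

Invert Athy's law: d = ln(φ₀/φ) / c
d = ln(0.63/0.11) / 0.41 = ln(5.727) / 0.41 = 1.7452 / 0.41 = 4.257 km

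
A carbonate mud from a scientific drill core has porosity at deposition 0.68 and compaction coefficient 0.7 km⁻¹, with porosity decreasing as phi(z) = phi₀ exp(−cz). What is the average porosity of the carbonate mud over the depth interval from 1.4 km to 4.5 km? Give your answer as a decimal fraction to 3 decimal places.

0.104

⟨phi⟩ = (1/(z₂−z₁)) ∫ phi₀ e^(−cz) dz = phi₀·(e^(−c·z₁) − e^(−c·z₂)) / (c·(z₂−z₁))
e^(−0.7×1.4) = 0.3753; e^(−0.7×4.5) = 0.0429
⟨phi⟩ = 0.68 × (0.3753 − 0.0429) / (0.7 × 3.1) = 0.68 × 0.1532 = 0.1042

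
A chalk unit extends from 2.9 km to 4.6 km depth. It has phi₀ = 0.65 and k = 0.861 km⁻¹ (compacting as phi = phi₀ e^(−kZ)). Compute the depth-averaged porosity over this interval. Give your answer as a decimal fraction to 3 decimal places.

0.028

⟨phi⟩ = (1/(Z₂−Z₁)) ∫ phi₀ e^(−kZ) dZ = phi₀·(e^(−k·Z₁) − e^(−k·Z₂)) / (k·(Z₂−Z₁))
e^(−0.861×2.9) = 0.0823; e^(−0.861×4.6) = 0.0191
⟨phi⟩ = 0.65 × (0.0823 − 0.0191) / (0.861 × 1.7) = 0.65 × 0.0432 = 0.0281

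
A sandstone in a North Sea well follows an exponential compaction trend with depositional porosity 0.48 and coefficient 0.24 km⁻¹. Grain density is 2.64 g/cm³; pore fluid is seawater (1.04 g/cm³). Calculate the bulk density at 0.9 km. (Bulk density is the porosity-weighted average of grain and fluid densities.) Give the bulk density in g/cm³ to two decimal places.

2.02 g/cm³

Porosity at depth: n = 0.48·exp(−0.24×0.9) = 0.48×0.8057 = 0.3868
Bulk density: ρ_b = (1−n)ρ_g + n·ρ_f = 0.6132×2.64 + 0.3868×1.04
       = 1.619 + 0.402 = 2.021 g/cm³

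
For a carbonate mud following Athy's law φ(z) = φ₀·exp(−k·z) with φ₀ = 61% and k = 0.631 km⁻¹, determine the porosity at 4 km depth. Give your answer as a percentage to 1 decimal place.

φ = φ₀·exp(−k·z) = 0.61 × exp(−0.631 × 4) = 0.61 × exp(−2.524)
  = 0.61 × 0.0801 = 0.0489

4.9%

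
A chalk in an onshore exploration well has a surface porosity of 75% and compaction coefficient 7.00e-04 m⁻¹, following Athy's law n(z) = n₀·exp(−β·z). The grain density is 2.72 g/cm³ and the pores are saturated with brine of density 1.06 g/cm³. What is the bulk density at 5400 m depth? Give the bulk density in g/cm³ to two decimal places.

Working in km (1 km = 1000 m; β in km⁻¹ = β in m⁻¹ × 1000):
Porosity at depth: n = 0.75·exp(−0.7×5.4) = 0.75×0.0228 = 0.0171
Bulk density: ρ_b = (1−n)ρ_g + n·ρ_f = 0.9829×2.72 + 0.0171×1.06
       = 2.673 + 0.018 = 2.692 g/cm³

2.69 g/cm³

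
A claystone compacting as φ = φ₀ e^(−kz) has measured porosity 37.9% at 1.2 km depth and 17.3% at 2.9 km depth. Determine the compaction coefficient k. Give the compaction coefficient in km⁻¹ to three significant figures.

0.461 km⁻¹

Athy: φ(z) = φ₀ e^(−kz) ⇒ φ₁/φ₂ = e^{k(z₂−z₁)} ⇒ k = ln(φ₁/φ₂)/(z₂−z₁)
k = ln(0.379/0.173) / (2.9 − 1.2) = ln(2.191) / 1.7 = 0.7842 / 1.7 = 0.4613 km⁻¹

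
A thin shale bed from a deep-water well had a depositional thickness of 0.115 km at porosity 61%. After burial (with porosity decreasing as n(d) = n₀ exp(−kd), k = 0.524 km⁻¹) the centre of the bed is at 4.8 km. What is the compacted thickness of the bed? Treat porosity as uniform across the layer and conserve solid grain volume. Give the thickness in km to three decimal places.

Porosity at 4.8 km: n = 0.61·exp(−0.524×4.8) = 0.0493
Solid-volume conservation: h(1−n) = h₀(1−n₀) ⇒ h = h₀·(1−n₀)/(1−n)
h = 0.115 × (1 − 0.61)/(1 − 0.0493) = 0.115 × 0.4102 = 0.0472 km

0.047 km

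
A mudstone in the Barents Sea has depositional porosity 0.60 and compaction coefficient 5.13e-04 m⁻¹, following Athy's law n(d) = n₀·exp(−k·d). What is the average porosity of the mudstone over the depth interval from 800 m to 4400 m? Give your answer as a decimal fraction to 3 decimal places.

0.182

Working in km (1 km = 1000 m; k in km⁻¹ = k in m⁻¹ × 1000):
⟨n⟩ = (1/(d₂−d₁)) ∫ n₀ e^(−kd) dd = n₀·(e^(−k·d₁) − e^(−k·d₂)) / (k·(d₂−d₁))
e^(−0.513×0.8) = 0.6634; e^(−0.513×4.4) = 0.1046
⟨n⟩ = 0.6 × (0.6634 − 0.1046) / (0.513 × 3.6) = 0.6 × 0.3025 = 0.1815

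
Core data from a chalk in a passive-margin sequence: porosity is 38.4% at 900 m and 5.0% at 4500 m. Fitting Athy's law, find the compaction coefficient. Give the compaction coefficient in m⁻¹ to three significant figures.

0.000566 m⁻¹

Working in km (1 km = 1000 m; c in km⁻¹ = c in m⁻¹ × 1000):
Athy: n(z) = n₀ e^(−cz) ⇒ n₁/n₂ = e^{c(z₂−z₁)} ⇒ c = ln(n₁/n₂)/(z₂−z₁)
c = ln(0.384/0.05) / (4.5 − 0.9) = ln(7.68) / 3.6 = 2.0386 / 3.6 = 0.5663 km⁻¹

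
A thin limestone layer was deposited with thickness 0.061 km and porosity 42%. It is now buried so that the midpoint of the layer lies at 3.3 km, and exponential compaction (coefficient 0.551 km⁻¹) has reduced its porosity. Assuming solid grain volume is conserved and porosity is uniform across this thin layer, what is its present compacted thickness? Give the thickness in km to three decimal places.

0.038 km

Porosity at 3.3 km: phi = 0.42·exp(−0.551×3.3) = 0.0682
Solid-volume conservation: h(1−phi) = h₀(1−phi₀) ⇒ h = h₀·(1−phi₀)/(1−phi)
h = 0.061 × (1 − 0.42)/(1 − 0.0682) = 0.061 × 0.6224 = 0.0380 km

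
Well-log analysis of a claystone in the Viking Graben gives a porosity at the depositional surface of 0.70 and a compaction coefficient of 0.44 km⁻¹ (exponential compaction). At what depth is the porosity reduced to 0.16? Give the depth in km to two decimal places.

3.35 km

Invert Athy's law: z = ln(φ₀/φ) / c
z = ln(0.7/0.16) / 0.44 = ln(4.375) / 0.44 = 1.4759 / 0.44 = 3.354 km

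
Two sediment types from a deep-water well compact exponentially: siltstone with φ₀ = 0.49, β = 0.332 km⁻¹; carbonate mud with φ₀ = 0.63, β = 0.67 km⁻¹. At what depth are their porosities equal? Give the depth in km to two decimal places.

0.74 km

Set φ₀ₐ e^(−βₐZ) = φ₀ᵦ e^(−βᵦZ) ⇒ ln(φ₀ₐ/φ₀ᵦ) = (βₐ − βᵦ)·Z
Z = ln(0.49/0.63) / (0.332 − 0.67) = -0.2513 / -0.338 = 0.744 km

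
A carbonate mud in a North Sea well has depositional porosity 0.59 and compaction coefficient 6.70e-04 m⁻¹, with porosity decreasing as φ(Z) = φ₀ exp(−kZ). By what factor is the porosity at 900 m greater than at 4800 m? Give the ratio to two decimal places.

Working in km (1 km = 1000 m; k in km⁻¹ = k in m⁻¹ × 1000):
φ(Z₁)/φ(Z₂) = e^(−k·Z₁)/e^(−k·Z₂) = e^{k(Z₂−Z₁)}
= exp(0.67 × 3.9) = exp(2.613) = 13.6399

13.64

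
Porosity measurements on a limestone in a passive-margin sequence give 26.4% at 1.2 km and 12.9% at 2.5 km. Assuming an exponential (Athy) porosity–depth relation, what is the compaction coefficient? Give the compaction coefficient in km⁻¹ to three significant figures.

0.551 km⁻¹

Athy: φ(Z) = φ₀ e^(−cZ) ⇒ φ₁/φ₂ = e^{c(Z₂−Z₁)} ⇒ c = ln(φ₁/φ₂)/(Z₂−Z₁)
c = ln(0.264/0.129) / (2.5 − 1.2) = ln(2.047) / 1.3 = 0.7161 / 1.3 = 0.5509 km⁻¹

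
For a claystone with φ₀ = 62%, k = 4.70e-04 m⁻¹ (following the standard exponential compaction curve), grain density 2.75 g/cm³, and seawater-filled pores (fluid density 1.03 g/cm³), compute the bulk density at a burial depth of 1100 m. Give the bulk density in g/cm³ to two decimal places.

2.11 g/cm³

Working in km (1 km = 1000 m; k in km⁻¹ = k in m⁻¹ × 1000):
Porosity at depth: φ = 0.62·exp(−0.47×1.1) = 0.62×0.5963 = 0.3697
Bulk density: ρ_b = (1−φ)ρ_g + φ·ρ_f = 0.6303×2.75 + 0.3697×1.03
       = 1.733 + 0.381 = 2.114 g/cm³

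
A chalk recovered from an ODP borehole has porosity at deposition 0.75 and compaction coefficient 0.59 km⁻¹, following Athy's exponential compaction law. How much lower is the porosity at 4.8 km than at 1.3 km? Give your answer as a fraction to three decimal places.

0.304

n(1.3) = 0.75·e^(−0.59×1.3) = 0.3483
n(4.8) = 0.75·e^(−0.59×4.8) = 0.0442
Δn = 0.3483 − 0.0442 = 0.3041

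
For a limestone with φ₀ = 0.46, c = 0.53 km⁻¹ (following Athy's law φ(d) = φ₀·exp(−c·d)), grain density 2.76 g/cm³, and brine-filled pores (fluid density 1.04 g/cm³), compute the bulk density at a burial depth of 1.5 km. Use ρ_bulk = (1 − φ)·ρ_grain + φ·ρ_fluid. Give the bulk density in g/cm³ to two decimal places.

Porosity at depth: φ = 0.46·exp(−0.53×1.5) = 0.46×0.4516 = 0.2077
Bulk density: ρ_b = (1−φ)ρ_g + φ·ρ_f = 0.7923×2.76 + 0.2077×1.04
       = 2.187 + 0.216 = 2.403 g/cm³

2.40 g/cm³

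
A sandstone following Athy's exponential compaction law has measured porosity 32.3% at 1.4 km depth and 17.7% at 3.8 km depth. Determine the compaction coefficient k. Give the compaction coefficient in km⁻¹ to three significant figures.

0.251 km⁻¹

Athy: φ(z) = φ₀ e^(−kz) ⇒ φ₁/φ₂ = e^{k(z₂−z₁)} ⇒ k = ln(φ₁/φ₂)/(z₂−z₁)
k = ln(0.323/0.177) / (3.8 − 1.4) = ln(1.825) / 2.4 = 0.6015 / 2.4 = 0.2506 km⁻¹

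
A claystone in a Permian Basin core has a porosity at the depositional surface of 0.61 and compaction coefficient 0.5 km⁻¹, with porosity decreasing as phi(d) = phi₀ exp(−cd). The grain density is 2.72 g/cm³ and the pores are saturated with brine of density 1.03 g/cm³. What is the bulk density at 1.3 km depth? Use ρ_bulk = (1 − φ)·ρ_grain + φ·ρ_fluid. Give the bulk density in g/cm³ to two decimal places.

Porosity at depth: phi = 0.61·exp(−0.5×1.3) = 0.61×0.5220 = 0.3184
Bulk density: ρ_b = (1−phi)ρ_g + phi·ρ_f = 0.6816×2.72 + 0.3184×1.03
       = 1.854 + 0.328 = 2.182 g/cm³

2.18 g/cm³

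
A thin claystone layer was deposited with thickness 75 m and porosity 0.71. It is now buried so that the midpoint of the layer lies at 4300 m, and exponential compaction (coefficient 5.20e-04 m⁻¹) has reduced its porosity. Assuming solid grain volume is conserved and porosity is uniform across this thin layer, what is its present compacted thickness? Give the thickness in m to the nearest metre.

Working in km (1 km = 1000 m; β in km⁻¹ = β in m⁻¹ × 1000):
Porosity at 4.3 km: n = 0.71·exp(−0.52×4.3) = 0.0759
Solid-volume conservation: h(1−n) = h₀(1−n₀) ⇒ h = h₀·(1−n₀)/(1−n)
h = 0.075 × (1 − 0.71)/(1 − 0.0759) = 0.075 × 0.3138 = 0.0235 km

24 m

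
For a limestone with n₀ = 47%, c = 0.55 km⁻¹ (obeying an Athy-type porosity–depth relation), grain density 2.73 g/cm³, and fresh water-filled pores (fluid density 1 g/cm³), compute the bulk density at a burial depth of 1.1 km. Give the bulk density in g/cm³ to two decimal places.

2.29 g/cm³

Porosity at depth: n = 0.47·exp(−0.55×1.1) = 0.47×0.5461 = 0.2567
Bulk density: ρ_b = (1−n)ρ_g + n·ρ_f = 0.7433×2.73 + 0.2567×1
       = 2.029 + 0.257 = 2.286 g/cm³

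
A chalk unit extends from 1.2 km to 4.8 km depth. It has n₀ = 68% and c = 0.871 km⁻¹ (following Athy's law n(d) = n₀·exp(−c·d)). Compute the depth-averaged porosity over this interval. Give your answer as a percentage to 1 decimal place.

⟨n⟩ = (1/(d₂−d₁)) ∫ n₀ e^(−cd) dd = n₀·(e^(−c·d₁) − e^(−c·d₂)) / (c·(d₂−d₁))
e^(−0.871×1.2) = 0.3516; e^(−0.871×4.8) = 0.0153
⟨n⟩ = 0.68 × (0.3516 − 0.0153) / (0.871 × 3.6) = 0.68 × 0.1073 = 0.0729

7.3%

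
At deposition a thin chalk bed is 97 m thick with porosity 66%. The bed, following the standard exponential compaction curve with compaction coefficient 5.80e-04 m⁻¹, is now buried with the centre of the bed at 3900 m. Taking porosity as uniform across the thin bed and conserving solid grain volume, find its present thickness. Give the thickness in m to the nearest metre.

Working in km (1 km = 1000 m; c in km⁻¹ = c in m⁻¹ × 1000):
Porosity at 3.9 km: n = 0.66·exp(−0.58×3.9) = 0.0687
Solid-volume conservation: h(1−n) = h₀(1−n₀) ⇒ h = h₀·(1−n₀)/(1−n)
h = 0.097 × (1 − 0.66)/(1 − 0.0687) = 0.097 × 0.3651 = 0.0354 km

35 m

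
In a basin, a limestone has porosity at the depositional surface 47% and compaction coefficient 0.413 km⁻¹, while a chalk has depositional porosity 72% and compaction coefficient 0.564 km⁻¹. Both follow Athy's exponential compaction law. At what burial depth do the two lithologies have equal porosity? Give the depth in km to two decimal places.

2.82 km

Set φ₀ₐ e^(−kₐz) = φ₀ᵦ e^(−kᵦz) ⇒ ln(φ₀ₐ/φ₀ᵦ) = (kₐ − kᵦ)·z
z = ln(0.47/0.72) / (0.413 − 0.564) = -0.4265 / -0.151 = 2.825 km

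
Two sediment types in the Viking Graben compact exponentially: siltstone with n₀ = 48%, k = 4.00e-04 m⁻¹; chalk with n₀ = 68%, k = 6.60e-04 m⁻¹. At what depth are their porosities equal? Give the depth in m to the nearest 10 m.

Working in km (1 km = 1000 m; k in km⁻¹ = k in m⁻¹ × 1000):
Set n₀ₐ e^(−kₐd) = n₀ᵦ e^(−kᵦd) ⇒ ln(n₀ₐ/n₀ᵦ) = (kₐ − kᵦ)·d
d = ln(0.48/0.68) / (0.4 − 0.66) = -0.3483 / -0.26 = 1.340 km

1340 m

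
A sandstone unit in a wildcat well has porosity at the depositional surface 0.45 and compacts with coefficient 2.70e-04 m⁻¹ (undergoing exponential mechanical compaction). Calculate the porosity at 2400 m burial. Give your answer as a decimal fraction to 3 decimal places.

0.235

Working in km (1 km = 1000 m; β in km⁻¹ = β in m⁻¹ × 1000):
φ = φ₀·exp(−β·d) = 0.45 × exp(−0.27 × 2.4) = 0.45 × exp(−0.648)
  = 0.45 × 0.5231 = 0.2354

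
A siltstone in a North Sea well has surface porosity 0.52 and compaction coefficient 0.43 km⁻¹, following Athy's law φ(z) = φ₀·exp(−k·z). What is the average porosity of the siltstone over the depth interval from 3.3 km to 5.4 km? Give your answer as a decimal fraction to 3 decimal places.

0.083

⟨φ⟩ = (1/(z₂−z₁)) ∫ φ₀ e^(−kz) dz = φ₀·(e^(−k·z₁) − e^(−k·z₂)) / (k·(z₂−z₁))
e^(−0.43×3.3) = 0.2420; e^(−0.43×5.4) = 0.0981
⟨φ⟩ = 0.52 × (0.2420 − 0.0981) / (0.43 × 2.1) = 0.52 × 0.1593 = 0.0829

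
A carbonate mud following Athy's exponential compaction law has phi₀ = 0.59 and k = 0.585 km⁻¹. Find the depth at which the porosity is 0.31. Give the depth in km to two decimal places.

1.10 km

Invert Athy's law: d = ln(phi₀/phi) / k
d = ln(0.59/0.31) / 0.585 = ln(1.903) / 0.585 = 0.6436 / 0.585 = 1.100 km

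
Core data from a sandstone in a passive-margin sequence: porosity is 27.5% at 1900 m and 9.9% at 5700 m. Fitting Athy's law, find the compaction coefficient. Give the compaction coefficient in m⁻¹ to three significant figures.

0.000269 m⁻¹

Working in km (1 km = 1000 m; c in km⁻¹ = c in m⁻¹ × 1000):
Athy: φ(z) = φ₀ e^(−cz) ⇒ φ₁/φ₂ = e^{c(z₂−z₁)} ⇒ c = ln(φ₁/φ₂)/(z₂−z₁)
c = ln(0.275/0.099) / (5.7 − 1.9) = ln(2.778) / 3.8 = 1.0217 / 3.8 = 0.2689 km⁻¹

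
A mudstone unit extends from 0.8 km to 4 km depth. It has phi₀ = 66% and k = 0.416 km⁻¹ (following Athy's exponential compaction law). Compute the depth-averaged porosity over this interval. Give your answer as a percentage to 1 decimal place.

26.2%

⟨phi⟩ = (1/(z₂−z₁)) ∫ phi₀ e^(−kz) dz = phi₀·(e^(−k·z₁) − e^(−k·z₂)) / (k·(z₂−z₁))
e^(−0.416×0.8) = 0.7169; e^(−0.416×4) = 0.1894
⟨phi⟩ = 0.66 × (0.7169 − 0.1894) / (0.416 × 3.2) = 0.66 × 0.3963 = 0.2615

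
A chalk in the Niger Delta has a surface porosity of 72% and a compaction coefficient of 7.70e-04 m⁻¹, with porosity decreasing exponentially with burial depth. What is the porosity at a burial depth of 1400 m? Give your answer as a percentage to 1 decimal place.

24.5%

Working in km (1 km = 1000 m; c in km⁻¹ = c in m⁻¹ × 1000):
φ = φ₀·exp(−c·Z) = 0.72 × exp(−0.77 × 1.4) = 0.72 × exp(−1.078)
  = 0.72 × 0.3403 = 0.2450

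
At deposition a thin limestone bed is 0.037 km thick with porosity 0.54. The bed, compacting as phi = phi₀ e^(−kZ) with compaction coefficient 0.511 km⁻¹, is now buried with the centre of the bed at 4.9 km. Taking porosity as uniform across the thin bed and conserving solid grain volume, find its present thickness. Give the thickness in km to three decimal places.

0.018 km

Porosity at 4.9 km: phi = 0.54·exp(−0.511×4.9) = 0.0442
Solid-volume conservation: h(1−phi) = h₀(1−phi₀) ⇒ h = h₀·(1−phi₀)/(1−phi)
h = 0.037 × (1 − 0.54)/(1 − 0.0442) = 0.037 × 0.4812 = 0.0178 km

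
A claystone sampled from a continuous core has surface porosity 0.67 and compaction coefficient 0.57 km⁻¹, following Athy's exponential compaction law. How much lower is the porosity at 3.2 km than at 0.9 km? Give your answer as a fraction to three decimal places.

0.293

φ(0.9) = 0.67·e^(−0.57×0.9) = 0.4011
φ(3.2) = 0.67·e^(−0.57×3.2) = 0.1081
Δφ = 0.4011 − 0.1081 = 0.2930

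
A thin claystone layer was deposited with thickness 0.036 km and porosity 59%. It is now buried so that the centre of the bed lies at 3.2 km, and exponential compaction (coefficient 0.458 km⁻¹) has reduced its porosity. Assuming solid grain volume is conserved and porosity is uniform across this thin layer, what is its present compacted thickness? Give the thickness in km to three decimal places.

0.017 km

Porosity at 3.2 km: phi = 0.59·exp(−0.458×3.2) = 0.1363
Solid-volume conservation: h(1−phi) = h₀(1−phi₀) ⇒ h = h₀·(1−phi₀)/(1−phi)
h = 0.036 × (1 − 0.59)/(1 − 0.1363) = 0.036 × 0.4747 = 0.0171 km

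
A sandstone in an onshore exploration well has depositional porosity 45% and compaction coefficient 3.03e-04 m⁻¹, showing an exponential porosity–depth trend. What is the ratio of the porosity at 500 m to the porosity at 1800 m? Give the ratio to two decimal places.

Working in km (1 km = 1000 m; k in km⁻¹ = k in m⁻¹ × 1000):
n(z₁)/n(z₂) = e^(−k·z₁)/e^(−k·z₂) = e^{k(z₂−z₁)}
= exp(0.303 × 1.3) = exp(0.3939) = 1.4828

1.48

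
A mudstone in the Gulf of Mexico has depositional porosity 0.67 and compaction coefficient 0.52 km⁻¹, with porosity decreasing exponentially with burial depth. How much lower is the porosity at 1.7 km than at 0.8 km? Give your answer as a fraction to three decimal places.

0.165

phi(0.8) = 0.67·e^(−0.52×0.8) = 0.4420
phi(1.7) = 0.67·e^(−0.52×1.7) = 0.2768
Δphi = 0.4420 − 0.2768 = 0.1652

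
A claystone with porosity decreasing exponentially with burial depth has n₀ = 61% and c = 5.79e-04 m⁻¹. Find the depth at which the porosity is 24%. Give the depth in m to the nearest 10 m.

1610 m

Working in km (1 km = 1000 m; c in km⁻¹ = c in m⁻¹ × 1000):
Invert Athy's law: Z = ln(n₀/n) / c
Z = ln(0.61/0.24) / 0.579 = ln(2.542) / 0.579 = 0.9328 / 0.579 = 1.611 km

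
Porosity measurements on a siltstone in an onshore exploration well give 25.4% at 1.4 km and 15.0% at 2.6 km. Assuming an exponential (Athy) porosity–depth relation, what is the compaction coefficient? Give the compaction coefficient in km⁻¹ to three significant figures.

0.439 km⁻¹

Athy: φ(d) = φ₀ e^(−cd) ⇒ φ₁/φ₂ = e^{c(d₂−d₁)} ⇒ c = ln(φ₁/φ₂)/(d₂−d₁)
c = ln(0.254/0.15) / (2.6 − 1.4) = ln(1.693) / 1.2 = 0.5267 / 1.2 = 0.4389 km⁻¹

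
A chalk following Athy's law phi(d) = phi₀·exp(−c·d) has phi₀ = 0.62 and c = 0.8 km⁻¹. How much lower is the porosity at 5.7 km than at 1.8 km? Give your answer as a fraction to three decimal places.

phi(1.8) = 0.62·e^(−0.8×1.8) = 0.1469
phi(5.7) = 0.62·e^(−0.8×5.7) = 0.0065
Δphi = 0.1469 − 0.0065 = 0.1404

0.140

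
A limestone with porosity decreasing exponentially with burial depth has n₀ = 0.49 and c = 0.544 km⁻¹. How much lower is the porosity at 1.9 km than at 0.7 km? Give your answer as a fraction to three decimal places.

n(0.7) = 0.49·e^(−0.544×0.7) = 0.3348
n(1.9) = 0.49·e^(−0.544×1.9) = 0.1743
Δn = 0.3348 − 0.1743 = 0.1605

0.161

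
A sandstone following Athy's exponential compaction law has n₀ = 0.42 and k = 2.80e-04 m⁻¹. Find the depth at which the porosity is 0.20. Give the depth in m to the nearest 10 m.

Working in km (1 km = 1000 m; k in km⁻¹ = k in m⁻¹ × 1000):
Invert Athy's law: Z = ln(n₀/n) / k
Z = ln(0.42/0.2) / 0.28 = ln(2.1) / 0.28 = 0.7419 / 0.28 = 2.650 km

2650 m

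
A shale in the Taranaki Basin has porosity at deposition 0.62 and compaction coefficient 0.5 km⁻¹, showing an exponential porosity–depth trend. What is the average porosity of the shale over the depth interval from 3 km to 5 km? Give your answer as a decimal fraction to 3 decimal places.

0.087

⟨φ⟩ = (1/(z₂−z₁)) ∫ φ₀ e^(−βz) dz = φ₀·(e^(−β·z₁) − e^(−β·z₂)) / (β·(z₂−z₁))
e^(−0.5×3) = 0.2231; e^(−0.5×5) = 0.0821
⟨φ⟩ = 0.62 × (0.2231 − 0.0821) / (0.5 × 2) = 0.62 × 0.1410 = 0.0874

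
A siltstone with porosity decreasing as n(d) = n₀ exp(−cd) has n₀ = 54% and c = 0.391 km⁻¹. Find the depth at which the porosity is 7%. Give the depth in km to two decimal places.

5.23 km

Invert Athy's law: d = ln(n₀/n) / c
d = ln(0.54/0.07) / 0.391 = ln(7.714) / 0.391 = 2.0431 / 0.391 = 5.225 km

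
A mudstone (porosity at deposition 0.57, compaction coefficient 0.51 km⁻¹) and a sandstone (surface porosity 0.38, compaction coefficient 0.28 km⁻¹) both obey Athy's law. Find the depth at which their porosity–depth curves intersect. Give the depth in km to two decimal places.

Set φ₀ₐ e^(−kₐd) = φ₀ᵦ e^(−kᵦd) ⇒ ln(φ₀ₐ/φ₀ᵦ) = (kₐ − kᵦ)·d
d = ln(0.57/0.38) / (0.51 − 0.28) = 0.4055 / 0.23 = 1.763 km

1.76 km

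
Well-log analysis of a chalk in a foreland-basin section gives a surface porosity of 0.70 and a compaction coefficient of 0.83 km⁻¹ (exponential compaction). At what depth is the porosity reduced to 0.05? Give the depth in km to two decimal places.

3.18 km

Invert Athy's law: z = ln(n₀/n) / c
z = ln(0.7/0.05) / 0.83 = ln(14) / 0.83 = 2.6391 / 0.83 = 3.180 km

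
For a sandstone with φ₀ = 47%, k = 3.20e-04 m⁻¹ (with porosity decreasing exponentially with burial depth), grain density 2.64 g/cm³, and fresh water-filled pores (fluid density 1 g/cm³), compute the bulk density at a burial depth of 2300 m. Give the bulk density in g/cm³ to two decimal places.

2.27 g/cm³

Working in km (1 km = 1000 m; k in km⁻¹ = k in m⁻¹ × 1000):
Porosity at depth: φ = 0.47·exp(−0.32×2.3) = 0.47×0.4790 = 0.2251
Bulk density: ρ_b = (1−φ)ρ_g + φ·ρ_f = 0.7749×2.64 + 0.2251×1
       = 2.046 + 0.225 = 2.271 g/cm³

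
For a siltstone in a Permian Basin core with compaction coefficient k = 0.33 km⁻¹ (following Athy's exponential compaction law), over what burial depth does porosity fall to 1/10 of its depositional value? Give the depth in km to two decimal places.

6.98 km

phi/phi₀ = 1/10 ⇒ exp(−k·z) = 1/10 ⇒ z = ln(10) / k
z = 2.3026 / 0.33 = 6.978 km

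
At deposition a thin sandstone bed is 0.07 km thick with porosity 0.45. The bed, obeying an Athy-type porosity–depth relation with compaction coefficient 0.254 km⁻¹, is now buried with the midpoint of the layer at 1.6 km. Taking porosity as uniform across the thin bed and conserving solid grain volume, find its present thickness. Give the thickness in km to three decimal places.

0.055 km

Porosity at 1.6 km: phi = 0.45·exp(−0.254×1.6) = 0.2997
Solid-volume conservation: h(1−phi) = h₀(1−phi₀) ⇒ h = h₀·(1−phi₀)/(1−phi)
h = 0.07 × (1 − 0.45)/(1 − 0.2997) = 0.07 × 0.7854 = 0.0550 km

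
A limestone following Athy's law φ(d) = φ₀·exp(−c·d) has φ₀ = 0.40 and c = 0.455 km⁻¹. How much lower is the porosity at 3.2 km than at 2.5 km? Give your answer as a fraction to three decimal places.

φ(2.5) = 0.4·e^(−0.455×2.5) = 0.1282
φ(3.2) = 0.4·e^(−0.455×3.2) = 0.0933
Δφ = 0.1282 − 0.0933 = 0.0350

0.035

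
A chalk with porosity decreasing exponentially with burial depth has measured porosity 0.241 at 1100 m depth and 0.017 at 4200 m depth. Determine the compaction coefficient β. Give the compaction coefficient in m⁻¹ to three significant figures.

0.000855 m⁻¹

Working in km (1 km = 1000 m; β in km⁻¹ = β in m⁻¹ × 1000):
Athy: φ(z) = φ₀ e^(−βz) ⇒ φ₁/φ₂ = e^{β(z₂−z₁)} ⇒ β = ln(φ₁/φ₂)/(z₂−z₁)
β = ln(0.241/0.017) / (4.2 − 1.1) = ln(14.18) / 3.1 = 2.6516 / 3.1 = 0.8553 km⁻¹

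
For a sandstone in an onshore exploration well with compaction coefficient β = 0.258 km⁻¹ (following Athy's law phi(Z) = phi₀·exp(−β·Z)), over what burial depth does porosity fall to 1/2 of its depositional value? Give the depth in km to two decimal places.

phi/phi₀ = 1/2 ⇒ exp(−β·Z) = 1/2 ⇒ Z = ln(2) / β
Z = 0.6931 / 0.258 = 2.687 km

2.69 km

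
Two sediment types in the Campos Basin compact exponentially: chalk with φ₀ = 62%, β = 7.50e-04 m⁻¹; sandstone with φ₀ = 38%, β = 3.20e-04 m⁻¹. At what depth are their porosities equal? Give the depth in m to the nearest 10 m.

1140 m

Working in km (1 km = 1000 m; β in km⁻¹ = β in m⁻¹ × 1000):
Set φ₀ₐ e^(−βₐz) = φ₀ᵦ e^(−βᵦz) ⇒ ln(φ₀ₐ/φ₀ᵦ) = (βₐ − βᵦ)·z
z = ln(0.62/0.38) / (0.75 − 0.32) = 0.4895 / 0.43 = 1.138 km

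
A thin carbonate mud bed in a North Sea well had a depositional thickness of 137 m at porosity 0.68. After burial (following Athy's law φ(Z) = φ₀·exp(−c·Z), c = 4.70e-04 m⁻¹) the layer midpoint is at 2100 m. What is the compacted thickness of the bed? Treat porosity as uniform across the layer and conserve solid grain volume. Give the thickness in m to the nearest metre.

59 m

Working in km (1 km = 1000 m; c in km⁻¹ = c in m⁻¹ × 1000):
Porosity at 2.1 km: φ = 0.68·exp(−0.47×2.1) = 0.2534
Solid-volume conservation: h(1−φ) = h₀(1−φ₀) ⇒ h = h₀·(1−φ₀)/(1−φ)
h = 0.137 × (1 − 0.68)/(1 − 0.2534) = 0.137 × 0.4286 = 0.0587 km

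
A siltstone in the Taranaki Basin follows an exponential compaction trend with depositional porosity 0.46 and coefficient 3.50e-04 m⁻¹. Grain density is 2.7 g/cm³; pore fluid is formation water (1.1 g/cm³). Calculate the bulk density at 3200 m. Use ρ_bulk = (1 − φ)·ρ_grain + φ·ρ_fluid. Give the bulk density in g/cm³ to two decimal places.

Working in km (1 km = 1000 m; β in km⁻¹ = β in m⁻¹ × 1000):
Porosity at depth: φ = 0.46·exp(−0.35×3.2) = 0.46×0.3263 = 0.1501
Bulk density: ρ_b = (1−φ)ρ_g + φ·ρ_f = 0.8499×2.7 + 0.1501×1.1
       = 2.295 + 0.165 = 2.460 g/cm³

2.46 g/cm³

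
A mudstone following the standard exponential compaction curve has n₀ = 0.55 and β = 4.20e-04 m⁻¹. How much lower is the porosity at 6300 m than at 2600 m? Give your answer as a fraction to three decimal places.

Working in km (1 km = 1000 m; β in km⁻¹ = β in m⁻¹ × 1000):
n(2.6) = 0.55·e^(−0.42×2.6) = 0.1845
n(6.3) = 0.55·e^(−0.42×6.3) = 0.0390
Δn = 0.1845 − 0.0390 = 0.1455

0.146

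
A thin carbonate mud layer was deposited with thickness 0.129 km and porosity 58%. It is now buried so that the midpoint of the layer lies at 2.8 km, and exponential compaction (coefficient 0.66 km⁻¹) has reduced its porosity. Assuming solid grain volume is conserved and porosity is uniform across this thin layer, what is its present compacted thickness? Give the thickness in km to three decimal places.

Porosity at 2.8 km: n = 0.58·exp(−0.66×2.8) = 0.0914
Solid-volume conservation: h(1−n) = h₀(1−n₀) ⇒ h = h₀·(1−n₀)/(1−n)
h = 0.129 × (1 − 0.58)/(1 − 0.0914) = 0.129 × 0.4622 = 0.0596 km

0.060 km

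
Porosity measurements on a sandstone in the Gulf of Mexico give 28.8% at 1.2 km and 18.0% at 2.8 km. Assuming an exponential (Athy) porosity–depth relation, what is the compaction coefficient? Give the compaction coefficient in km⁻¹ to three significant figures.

0.294 km⁻¹

Athy: φ(Z) = φ₀ e^(−cZ) ⇒ φ₁/φ₂ = e^{c(Z₂−Z₁)} ⇒ c = ln(φ₁/φ₂)/(Z₂−Z₁)
c = ln(0.288/0.18) / (2.8 − 1.2) = ln(1.6) / 1.6 = 0.4700 / 1.6 = 0.2938 km⁻¹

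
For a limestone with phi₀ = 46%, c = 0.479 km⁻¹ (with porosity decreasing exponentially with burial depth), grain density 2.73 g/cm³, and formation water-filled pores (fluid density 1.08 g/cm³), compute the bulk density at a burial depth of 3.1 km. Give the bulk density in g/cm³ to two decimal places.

Porosity at depth: phi = 0.46·exp(−0.479×3.1) = 0.46×0.2265 = 0.1042
Bulk density: ρ_b = (1−phi)ρ_g + phi·ρ_f = 0.8958×2.73 + 0.1042×1.08
       = 2.446 + 0.113 = 2.558 g/cm³

2.56 g/cm³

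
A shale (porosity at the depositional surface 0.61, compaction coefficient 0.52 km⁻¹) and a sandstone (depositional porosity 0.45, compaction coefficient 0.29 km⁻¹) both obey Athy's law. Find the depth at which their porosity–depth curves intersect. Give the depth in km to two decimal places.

Set phi₀ₐ e^(−kₐZ) = phi₀ᵦ e^(−kᵦZ) ⇒ ln(phi₀ₐ/phi₀ᵦ) = (kₐ − kᵦ)·Z
Z = ln(0.61/0.45) / (0.52 − 0.29) = 0.3042 / 0.23 = 1.323 km

1.32 km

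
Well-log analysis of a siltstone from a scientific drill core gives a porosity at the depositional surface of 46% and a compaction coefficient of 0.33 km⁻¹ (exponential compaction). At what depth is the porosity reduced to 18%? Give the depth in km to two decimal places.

2.84 km

Invert Athy's law: z = ln(phi₀/phi) / β
z = ln(0.46/0.18) / 0.33 = ln(2.556) / 0.33 = 0.9383 / 0.33 = 2.843 km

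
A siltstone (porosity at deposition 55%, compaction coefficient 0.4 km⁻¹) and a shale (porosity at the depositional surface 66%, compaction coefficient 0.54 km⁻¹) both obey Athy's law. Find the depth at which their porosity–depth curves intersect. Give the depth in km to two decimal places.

1.30 km

Set phi₀ₐ e^(−kₐz) = phi₀ᵦ e^(−kᵦz) ⇒ ln(phi₀ₐ/phi₀ᵦ) = (kₐ − kᵦ)·z
z = ln(0.55/0.66) / (0.4 − 0.54) = -0.1823 / -0.14 = 1.302 km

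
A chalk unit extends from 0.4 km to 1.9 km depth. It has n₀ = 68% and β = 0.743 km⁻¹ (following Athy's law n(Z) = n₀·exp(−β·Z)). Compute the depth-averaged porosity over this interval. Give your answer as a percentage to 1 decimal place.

⟨n⟩ = (1/(Z₂−Z₁)) ∫ n₀ e^(−βZ) dZ = n₀·(e^(−β·Z₁) − e^(−β·Z₂)) / (β·(Z₂−Z₁))
e^(−0.743×0.4) = 0.7429; e^(−0.743×1.9) = 0.2437
⟨n⟩ = 0.68 × (0.7429 − 0.2437) / (0.743 × 1.5) = 0.68 × 0.4479 = 0.3046

30.5%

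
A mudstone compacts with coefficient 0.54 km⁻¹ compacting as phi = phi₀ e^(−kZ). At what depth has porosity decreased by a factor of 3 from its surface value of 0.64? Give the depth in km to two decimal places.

phi/phi₀ = 1/3 ⇒ exp(−k·Z) = 1/3 ⇒ Z = ln(3) / k
Z = 1.0986 / 0.54 = 2.034 km

2.03 km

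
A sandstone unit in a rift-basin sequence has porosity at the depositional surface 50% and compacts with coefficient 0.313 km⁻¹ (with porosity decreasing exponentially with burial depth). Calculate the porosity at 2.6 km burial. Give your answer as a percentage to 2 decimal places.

22.16%

φ = φ₀·exp(−c·z) = 0.5 × exp(−0.313 × 2.6) = 0.5 × exp(−0.8138)
  = 0.5 × 0.4432 = 0.2216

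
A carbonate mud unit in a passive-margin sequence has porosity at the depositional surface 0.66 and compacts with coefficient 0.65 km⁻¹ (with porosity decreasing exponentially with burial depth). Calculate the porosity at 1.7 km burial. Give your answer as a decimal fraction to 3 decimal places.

n = n₀·exp(−k·d) = 0.66 × exp(−0.65 × 1.7) = 0.66 × exp(−1.105)
  = 0.66 × 0.3312 = 0.2186

0.219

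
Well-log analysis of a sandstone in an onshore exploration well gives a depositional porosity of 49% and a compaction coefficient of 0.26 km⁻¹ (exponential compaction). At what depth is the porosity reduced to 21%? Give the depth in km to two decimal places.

Invert Athy's law: Z = ln(n₀/n) / β
Z = ln(0.49/0.21) / 0.26 = ln(2.333) / 0.26 = 0.8473 / 0.26 = 3.259 km

3.26 km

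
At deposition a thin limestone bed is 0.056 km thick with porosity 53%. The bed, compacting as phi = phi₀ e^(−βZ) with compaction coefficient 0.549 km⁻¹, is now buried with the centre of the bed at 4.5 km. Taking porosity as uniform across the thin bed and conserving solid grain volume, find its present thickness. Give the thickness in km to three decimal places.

Porosity at 4.5 km: phi = 0.53·exp(−0.549×4.5) = 0.0448
Solid-volume conservation: h(1−phi) = h₀(1−phi₀) ⇒ h = h₀·(1−phi₀)/(1−phi)
h = 0.056 × (1 − 0.53)/(1 − 0.0448) = 0.056 × 0.4920 = 0.0276 km

0.028 km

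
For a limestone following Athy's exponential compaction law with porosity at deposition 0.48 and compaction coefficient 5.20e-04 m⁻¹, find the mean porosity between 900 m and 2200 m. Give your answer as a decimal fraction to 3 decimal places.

0.218

Working in km (1 km = 1000 m; k in km⁻¹ = k in m⁻¹ × 1000):
⟨n⟩ = (1/(z₂−z₁)) ∫ n₀ e^(−kz) dz = n₀·(e^(−k·z₁) − e^(−k·z₂)) / (k·(z₂−z₁))
e^(−0.52×0.9) = 0.6263; e^(−0.52×2.2) = 0.3185
⟨n⟩ = 0.48 × (0.6263 − 0.3185) / (0.52 × 1.3) = 0.48 × 0.4552 = 0.2185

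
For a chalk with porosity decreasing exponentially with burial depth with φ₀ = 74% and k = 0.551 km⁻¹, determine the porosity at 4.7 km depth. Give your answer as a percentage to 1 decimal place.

φ = φ₀·exp(−k·Z) = 0.74 × exp(−0.551 × 4.7) = 0.74 × exp(−2.59)
  = 0.74 × 0.0750 = 0.0555

5.6%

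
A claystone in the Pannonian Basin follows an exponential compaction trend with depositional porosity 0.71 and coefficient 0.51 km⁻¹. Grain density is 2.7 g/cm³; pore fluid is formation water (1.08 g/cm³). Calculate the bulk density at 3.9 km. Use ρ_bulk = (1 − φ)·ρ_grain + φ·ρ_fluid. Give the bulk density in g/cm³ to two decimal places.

Porosity at depth: phi = 0.71·exp(−0.51×3.9) = 0.71×0.1368 = 0.0972
Bulk density: ρ_b = (1−phi)ρ_g + phi·ρ_f = 0.9028×2.7 + 0.0972×1.08
       = 2.438 + 0.105 = 2.543 g/cm³

2.54 g/cm³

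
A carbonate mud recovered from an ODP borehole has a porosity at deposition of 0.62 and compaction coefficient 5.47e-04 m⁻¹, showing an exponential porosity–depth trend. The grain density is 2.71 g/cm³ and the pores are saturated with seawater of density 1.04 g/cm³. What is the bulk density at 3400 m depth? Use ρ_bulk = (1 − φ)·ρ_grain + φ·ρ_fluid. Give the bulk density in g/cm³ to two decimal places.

2.55 g/cm³

Working in km (1 km = 1000 m; β in km⁻¹ = β in m⁻¹ × 1000):
Porosity at depth: phi = 0.62·exp(−0.547×3.4) = 0.62×0.1557 = 0.0965
Bulk density: ρ_b = (1−phi)ρ_g + phi·ρ_f = 0.9035×2.71 + 0.0965×1.04
       = 2.448 + 0.100 = 2.549 g/cm³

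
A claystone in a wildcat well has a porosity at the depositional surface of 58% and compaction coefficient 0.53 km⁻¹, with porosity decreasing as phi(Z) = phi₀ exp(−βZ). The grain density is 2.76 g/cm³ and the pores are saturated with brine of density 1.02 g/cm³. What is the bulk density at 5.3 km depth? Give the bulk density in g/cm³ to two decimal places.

Porosity at depth: phi = 0.58·exp(−0.53×5.3) = 0.58×0.0603 = 0.0350
Bulk density: ρ_b = (1−phi)ρ_g + phi·ρ_f = 0.9650×2.76 + 0.0350×1.02
       = 2.664 + 0.036 = 2.699 g/cm³

2.70 g/cm³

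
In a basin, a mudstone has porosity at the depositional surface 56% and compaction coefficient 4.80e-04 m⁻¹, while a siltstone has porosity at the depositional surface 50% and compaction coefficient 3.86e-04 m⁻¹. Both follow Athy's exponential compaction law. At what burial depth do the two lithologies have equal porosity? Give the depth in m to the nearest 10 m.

Working in km (1 km = 1000 m; k in km⁻¹ = k in m⁻¹ × 1000):
Set phi₀ₐ e^(−kₐd) = phi₀ᵦ e^(−kᵦd) ⇒ ln(phi₀ₐ/phi₀ᵦ) = (kₐ − kᵦ)·d
d = ln(0.56/0.5) / (0.48 − 0.386) = 0.1133 / 0.094 = 1.206 km

1210 m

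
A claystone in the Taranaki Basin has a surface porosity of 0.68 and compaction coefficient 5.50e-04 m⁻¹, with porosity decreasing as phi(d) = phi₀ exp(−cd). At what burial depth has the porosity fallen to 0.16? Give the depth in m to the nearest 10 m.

Working in km (1 km = 1000 m; c in km⁻¹ = c in m⁻¹ × 1000):
Invert Athy's law: d = ln(phi₀/phi) / c
d = ln(0.68/0.16) / 0.55 = ln(4.25) / 0.55 = 1.4469 / 0.55 = 2.631 km

2630 m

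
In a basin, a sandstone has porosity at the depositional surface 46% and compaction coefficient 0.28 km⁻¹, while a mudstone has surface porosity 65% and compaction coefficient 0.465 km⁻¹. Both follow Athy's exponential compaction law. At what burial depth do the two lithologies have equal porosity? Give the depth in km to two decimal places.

Set n₀ₐ e^(−βₐZ) = n₀ᵦ e^(−βᵦZ) ⇒ ln(n₀ₐ/n₀ᵦ) = (βₐ − βᵦ)·Z
Z = ln(0.46/0.65) / (0.28 − 0.465) = -0.3457 / -0.185 = 1.869 km

1.87 km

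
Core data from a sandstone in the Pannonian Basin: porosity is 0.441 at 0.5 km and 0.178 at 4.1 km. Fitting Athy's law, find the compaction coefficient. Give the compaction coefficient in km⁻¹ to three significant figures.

0.252 km⁻¹

Athy: φ(d) = φ₀ e^(−kd) ⇒ φ₁/φ₂ = e^{k(d₂−d₁)} ⇒ k = ln(φ₁/φ₂)/(d₂−d₁)
k = ln(0.441/0.178) / (4.1 − 0.5) = ln(2.478) / 3.6 = 0.9073 / 3.6 = 0.252 km⁻¹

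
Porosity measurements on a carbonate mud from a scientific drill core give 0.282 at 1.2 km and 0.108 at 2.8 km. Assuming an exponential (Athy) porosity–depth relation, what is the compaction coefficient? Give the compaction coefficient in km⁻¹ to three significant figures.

0.600 km⁻¹

Athy: phi(z) = phi₀ e^(−kz) ⇒ phi₁/phi₂ = e^{k(z₂−z₁)} ⇒ k = ln(phi₁/phi₂)/(z₂−z₁)
k = ln(0.282/0.108) / (2.8 − 1.2) = ln(2.611) / 1.6 = 0.9598 / 1.6 = 0.5999 km⁻¹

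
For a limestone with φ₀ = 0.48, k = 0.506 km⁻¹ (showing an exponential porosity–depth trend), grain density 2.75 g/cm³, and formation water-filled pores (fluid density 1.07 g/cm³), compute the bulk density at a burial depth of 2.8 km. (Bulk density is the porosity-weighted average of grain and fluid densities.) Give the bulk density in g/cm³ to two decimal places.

Porosity at depth: φ = 0.48·exp(−0.506×2.8) = 0.48×0.2425 = 0.1164
Bulk density: ρ_b = (1−φ)ρ_g + φ·ρ_f = 0.8836×2.75 + 0.1164×1.07
       = 2.430 + 0.125 = 2.554 g/cm³

2.55 g/cm³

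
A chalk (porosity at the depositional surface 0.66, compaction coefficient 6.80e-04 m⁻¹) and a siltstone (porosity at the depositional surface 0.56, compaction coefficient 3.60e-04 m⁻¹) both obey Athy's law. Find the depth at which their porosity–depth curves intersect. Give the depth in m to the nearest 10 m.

Working in km (1 km = 1000 m; c in km⁻¹ = c in m⁻¹ × 1000):
Set n₀ₐ e^(−cₐz) = n₀ᵦ e^(−cᵦz) ⇒ ln(n₀ₐ/n₀ᵦ) = (cₐ − cᵦ)·z
z = ln(0.66/0.56) / (0.68 − 0.36) = 0.1643 / 0.32 = 0.513 km

510 m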